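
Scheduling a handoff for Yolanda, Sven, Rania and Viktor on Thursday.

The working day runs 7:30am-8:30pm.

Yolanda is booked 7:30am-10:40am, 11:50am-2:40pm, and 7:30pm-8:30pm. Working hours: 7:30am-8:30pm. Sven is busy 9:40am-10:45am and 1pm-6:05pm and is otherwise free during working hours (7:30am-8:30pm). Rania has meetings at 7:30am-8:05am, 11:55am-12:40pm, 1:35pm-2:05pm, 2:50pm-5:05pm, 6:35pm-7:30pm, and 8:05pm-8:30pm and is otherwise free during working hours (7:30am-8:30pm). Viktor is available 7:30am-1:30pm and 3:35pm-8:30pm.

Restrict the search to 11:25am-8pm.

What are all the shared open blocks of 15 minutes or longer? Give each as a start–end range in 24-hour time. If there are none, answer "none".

Yolanda free within 07:30–20:30: 10:40–11:50, 14:40–19:30.
Sven free within 07:30–20:30: 07:30–09:40, 10:45–13:00, 18:05–20:30.
Rania free within 07:30–20:30: 08:05–11:55, 12:40–13:35, 14:05–14:50, 17:05–18:35, 19:30–20:05.
Yolanda ∩ Sven: 10:45–11:50, 18:05–19:30.
Yolanda ∩ Sven ∩ Rania: 10:45–11:50, 18:05–18:35.
Yolanda ∩ Sven ∩ Rania ∩ Viktor: 10:45–11:50, 18:05–18:35.
Restricted to 11:25–20:00: 11:25–11:50, 18:05–18:35.
Windows ≥ 15 min: 11:25–11:50, 18:05–18:35.

11:25–11:50, 18:05–18:35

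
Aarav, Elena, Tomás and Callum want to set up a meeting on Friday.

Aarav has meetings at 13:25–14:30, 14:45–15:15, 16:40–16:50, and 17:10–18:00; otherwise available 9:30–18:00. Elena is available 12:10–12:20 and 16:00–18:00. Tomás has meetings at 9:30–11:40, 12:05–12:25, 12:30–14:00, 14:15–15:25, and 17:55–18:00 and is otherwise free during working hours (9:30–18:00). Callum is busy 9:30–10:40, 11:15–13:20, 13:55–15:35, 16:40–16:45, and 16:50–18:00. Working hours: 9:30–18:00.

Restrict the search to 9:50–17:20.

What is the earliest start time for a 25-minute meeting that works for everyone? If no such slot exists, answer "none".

16:00

Aarav free within 09:30–18:00: 09:30–13:25, 14:30–14:45, 15:15–16:40, 16:50–17:10.
Tomás free within 09:30–18:00: 11:40–12:05, 12:25–12:30, 14:00–14:15, 15:25–17:55.
Callum free within 09:30–18:00: 10:40–11:15, 13:20–13:55, 15:35–16:40, 16:45–16:50.
Aarav ∩ Elena: 12:10–12:20, 16:00–16:40, 16:50–17:10.
Aarav ∩ Elena ∩ Tomás: 16:00–16:40, 16:50–17:10.
Aarav ∩ Elena ∩ Tomás ∩ Callum: 16:00–16:40.
Restricted to 09:50–17:20: 16:00–16:40.
Windows ≥ 25 min: 16:00–16:40.
Earliest such window starts at 16:00.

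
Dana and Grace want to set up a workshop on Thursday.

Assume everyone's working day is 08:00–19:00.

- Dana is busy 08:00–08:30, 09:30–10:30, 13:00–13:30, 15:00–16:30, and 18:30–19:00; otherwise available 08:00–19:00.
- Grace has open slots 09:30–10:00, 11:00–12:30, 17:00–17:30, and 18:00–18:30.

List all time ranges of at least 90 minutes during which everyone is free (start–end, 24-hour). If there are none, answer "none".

11:00–12:30

Dana free within 08:00–19:00: 08:30–09:30, 10:30–13:00, 13:30–15:00, 16:30–18:30.
Dana ∩ Grace: 11:00–12:30, 17:00–17:30, 18:00–18:30.
Windows ≥ 90 min: 11:00–12:30.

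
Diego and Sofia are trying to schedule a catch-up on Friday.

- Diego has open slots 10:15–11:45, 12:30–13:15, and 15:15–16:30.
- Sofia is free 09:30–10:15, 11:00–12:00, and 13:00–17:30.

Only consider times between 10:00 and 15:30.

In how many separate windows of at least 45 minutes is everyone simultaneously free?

1

Diego ∩ Sofia: 11:00–11:45, 13:00–13:15, 15:15–16:30.
Restricted to 10:00–15:30: 11:00–11:45, 13:00–13:15, 15:15–15:30.
Windows ≥ 45 min: 11:00–11:45.
That's 1 window.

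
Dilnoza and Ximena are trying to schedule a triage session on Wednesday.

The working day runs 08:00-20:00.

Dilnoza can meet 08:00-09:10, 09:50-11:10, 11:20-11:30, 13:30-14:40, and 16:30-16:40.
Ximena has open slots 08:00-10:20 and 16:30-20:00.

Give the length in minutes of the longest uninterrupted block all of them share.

70 minutes

Dilnoza ∩ Ximena: 08:00–09:10, 09:50–10:20, 16:30–16:40.
Common window lengths: 70, 30, 10 min; longest is 70.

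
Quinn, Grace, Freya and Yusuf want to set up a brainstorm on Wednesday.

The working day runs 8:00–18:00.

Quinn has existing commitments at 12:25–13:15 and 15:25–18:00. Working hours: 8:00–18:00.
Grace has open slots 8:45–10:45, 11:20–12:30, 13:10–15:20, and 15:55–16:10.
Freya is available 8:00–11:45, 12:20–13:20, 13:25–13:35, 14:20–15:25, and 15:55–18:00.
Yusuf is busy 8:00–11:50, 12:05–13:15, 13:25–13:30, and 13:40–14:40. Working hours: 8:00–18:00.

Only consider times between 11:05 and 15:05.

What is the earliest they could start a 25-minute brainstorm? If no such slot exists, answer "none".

Quinn free within 08:00–18:00: 08:00–12:25, 13:15–15:25.
Yusuf free within 08:00–18:00: 11:50–12:05, 13:15–13:25, 13:30–13:40, 14:40–18:00.
Quinn ∩ Grace: 08:45–10:45, 11:20–12:25, 13:15–15:20.
Quinn ∩ Grace ∩ Freya: 08:45–10:45, 11:20–11:45, 12:20–12:25, 13:15–13:20, 13:25–13:35, 14:20–15:20.
Quinn ∩ Grace ∩ Freya ∩ Yusuf: 13:15–13:20, 13:30–13:35, 14:40–15:20.
Restricted to 11:05–15:05: 13:15–13:20, 13:30–13:35, 14:40–15:05.
Windows ≥ 25 min: 14:40–15:05.
Earliest such window starts at 14:40.

14:40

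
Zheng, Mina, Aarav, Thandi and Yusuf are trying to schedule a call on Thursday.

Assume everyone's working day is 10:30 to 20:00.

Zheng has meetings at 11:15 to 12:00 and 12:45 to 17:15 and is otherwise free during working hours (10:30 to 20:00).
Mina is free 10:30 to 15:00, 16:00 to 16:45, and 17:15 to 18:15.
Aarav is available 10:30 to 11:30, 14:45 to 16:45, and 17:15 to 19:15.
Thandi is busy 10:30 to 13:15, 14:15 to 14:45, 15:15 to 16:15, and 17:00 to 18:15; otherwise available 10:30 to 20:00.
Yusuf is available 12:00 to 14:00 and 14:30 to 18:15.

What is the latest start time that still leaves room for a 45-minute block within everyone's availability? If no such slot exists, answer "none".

Zheng free within 10:30–20:00: 10:30–11:15, 12:00–12:45, 17:15–20:00.
Thandi free within 10:30–20:00: 13:15–14:15, 14:45–15:15, 16:15–17:00, 18:15–20:00.
Zheng ∩ Mina: 10:30–11:15, 12:00–12:45, 17:15–18:15.
Zheng ∩ Mina ∩ Aarav: 10:30–11:15, 17:15–18:15.
Zheng ∩ Mina ∩ Aarav ∩ Thandi: (none).
Zheng ∩ Mina ∩ Aarav ∩ Thandi ∩ Yusuf: (none).
Windows ≥ 45 min: (none).

none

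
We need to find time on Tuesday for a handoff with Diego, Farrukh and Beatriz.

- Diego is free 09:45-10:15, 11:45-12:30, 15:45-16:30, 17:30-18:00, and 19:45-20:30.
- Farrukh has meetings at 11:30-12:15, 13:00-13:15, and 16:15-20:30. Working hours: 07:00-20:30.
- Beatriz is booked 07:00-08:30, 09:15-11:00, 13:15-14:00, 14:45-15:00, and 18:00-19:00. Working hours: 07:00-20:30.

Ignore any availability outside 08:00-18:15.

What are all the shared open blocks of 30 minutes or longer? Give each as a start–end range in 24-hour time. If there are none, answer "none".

15:45–16:15

Farrukh free within 07:00–20:30: 07:00–11:30, 12:15–13:00, 13:15–16:15.
Beatriz free within 07:00–20:30: 08:30–09:15, 11:00–13:15, 14:00–14:45, 15:00–18:00, 19:00–20:30.
Diego ∩ Farrukh: 09:45–10:15, 12:15–12:30, 15:45–16:15.
Diego ∩ Farrukh ∩ Beatriz: 12:15–12:30, 15:45–16:15.
Restricted to 08:00–18:15: 12:15–12:30, 15:45–16:15.
Windows ≥ 30 min: 15:45–16:15.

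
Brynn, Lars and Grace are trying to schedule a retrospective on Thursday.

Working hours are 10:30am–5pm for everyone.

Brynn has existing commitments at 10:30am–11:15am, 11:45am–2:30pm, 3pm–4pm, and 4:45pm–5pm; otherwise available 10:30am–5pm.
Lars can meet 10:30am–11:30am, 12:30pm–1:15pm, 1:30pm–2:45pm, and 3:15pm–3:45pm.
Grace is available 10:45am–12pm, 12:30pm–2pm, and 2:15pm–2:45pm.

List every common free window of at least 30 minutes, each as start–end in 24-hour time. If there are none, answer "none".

Brynn free within 10:30–17:00: 11:15–11:45, 14:30–15:00, 16:00–16:45.
Brynn ∩ Lars: 11:15–11:30, 14:30–14:45.
Brynn ∩ Lars ∩ Grace: 11:15–11:30, 14:30–14:45.
Windows ≥ 30 min: (none).

none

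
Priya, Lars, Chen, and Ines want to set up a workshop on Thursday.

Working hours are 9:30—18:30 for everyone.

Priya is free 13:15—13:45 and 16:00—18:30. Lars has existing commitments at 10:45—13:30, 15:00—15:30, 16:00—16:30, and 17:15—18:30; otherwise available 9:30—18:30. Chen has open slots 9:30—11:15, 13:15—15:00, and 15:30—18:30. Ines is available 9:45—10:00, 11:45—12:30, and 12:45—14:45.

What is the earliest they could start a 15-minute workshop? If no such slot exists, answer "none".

Lars free within 09:30–18:30: 09:30–10:45, 13:30–15:00, 15:30–16:00, 16:30–17:15.
Priya ∩ Lars: 13:30–13:45, 16:30–17:15.
Priya ∩ Lars ∩ Chen: 13:30–13:45, 16:30–17:15.
Priya ∩ Lars ∩ Chen ∩ Ines: 13:30–13:45.
Windows ≥ 15 min: 13:30–13:45.
Earliest such window starts at 13:30.

13:30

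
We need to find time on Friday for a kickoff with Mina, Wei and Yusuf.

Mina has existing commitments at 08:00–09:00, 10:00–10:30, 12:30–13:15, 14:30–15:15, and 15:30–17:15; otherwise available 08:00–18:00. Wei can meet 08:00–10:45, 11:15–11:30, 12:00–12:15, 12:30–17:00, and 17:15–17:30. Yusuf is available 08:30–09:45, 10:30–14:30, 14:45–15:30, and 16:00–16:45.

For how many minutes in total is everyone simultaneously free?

180 minutes

Mina free within 08:00–18:00: 09:00–10:00, 10:30–12:30, 13:15–14:30, 15:15–15:30, 17:15–18:00.
Mina ∩ Wei: 09:00–10:00, 10:30–10:45, 11:15–11:30, 12:00–12:15, 13:15–14:30, 15:15–15:30, 17:15–17:30.
Mina ∩ Wei ∩ Yusuf: 09:00–09:45, 10:30–10:45, 11:15–11:30, 12:00–12:15, 13:15–14:30, 15:15–15:30.
Total common minutes: 45 + 15 + 15 + 15 + 75 + 15 = 180.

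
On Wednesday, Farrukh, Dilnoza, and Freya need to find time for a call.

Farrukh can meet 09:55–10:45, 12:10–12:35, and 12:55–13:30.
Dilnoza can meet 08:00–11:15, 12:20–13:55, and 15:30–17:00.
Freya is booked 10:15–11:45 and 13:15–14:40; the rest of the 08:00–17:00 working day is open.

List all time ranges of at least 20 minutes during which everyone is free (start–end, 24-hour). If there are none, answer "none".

Freya free within 08:00–17:00: 08:00–10:15, 11:45–13:15, 14:40–17:00.
Farrukh ∩ Dilnoza: 09:55–10:45, 12:20–12:35, 12:55–13:30.
Farrukh ∩ Dilnoza ∩ Freya: 09:55–10:15, 12:20–12:35, 12:55–13:15.
Windows ≥ 20 min: 09:55–10:15, 12:55–13:15.

09:55–10:15, 12:55–13:15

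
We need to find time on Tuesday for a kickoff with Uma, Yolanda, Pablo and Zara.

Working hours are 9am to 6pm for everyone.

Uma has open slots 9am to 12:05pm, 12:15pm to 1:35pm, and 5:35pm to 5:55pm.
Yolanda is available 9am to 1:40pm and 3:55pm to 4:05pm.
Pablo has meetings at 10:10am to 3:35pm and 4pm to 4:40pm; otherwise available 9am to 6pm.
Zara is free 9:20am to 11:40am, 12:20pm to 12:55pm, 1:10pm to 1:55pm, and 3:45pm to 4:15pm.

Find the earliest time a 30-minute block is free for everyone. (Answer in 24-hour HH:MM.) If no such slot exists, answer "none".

Pablo free within 09:00–18:00: 09:00–10:10, 15:35–16:00, 16:40–18:00.
Uma ∩ Yolanda: 09:00–12:05, 12:15–13:35.
Uma ∩ Yolanda ∩ Pablo: 09:00–10:10.
Uma ∩ Yolanda ∩ Pablo ∩ Zara: 09:20–10:10.
Windows ≥ 30 min: 09:20–10:10.
Earliest such window starts at 09:20.

09:20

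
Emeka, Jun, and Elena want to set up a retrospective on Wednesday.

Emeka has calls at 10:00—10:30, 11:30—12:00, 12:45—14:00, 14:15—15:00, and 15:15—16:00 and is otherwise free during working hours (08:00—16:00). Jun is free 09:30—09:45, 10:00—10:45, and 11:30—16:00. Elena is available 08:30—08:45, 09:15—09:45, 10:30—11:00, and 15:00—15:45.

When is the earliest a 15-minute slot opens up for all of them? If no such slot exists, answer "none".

Emeka free within 08:00–16:00: 08:00–10:00, 10:30–11:30, 12:00–12:45, 14:00–14:15, 15:00–15:15.
Emeka ∩ Jun: 09:30–09:45, 10:30–10:45, 12:00–12:45, 14:00–14:15, 15:00–15:15.
Emeka ∩ Jun ∩ Elena: 09:30–09:45, 10:30–10:45, 15:00–15:15.
Windows ≥ 15 min: 09:30–09:45, 10:30–10:45, 15:00–15:15.
Earliest such window starts at 09:30.

09:30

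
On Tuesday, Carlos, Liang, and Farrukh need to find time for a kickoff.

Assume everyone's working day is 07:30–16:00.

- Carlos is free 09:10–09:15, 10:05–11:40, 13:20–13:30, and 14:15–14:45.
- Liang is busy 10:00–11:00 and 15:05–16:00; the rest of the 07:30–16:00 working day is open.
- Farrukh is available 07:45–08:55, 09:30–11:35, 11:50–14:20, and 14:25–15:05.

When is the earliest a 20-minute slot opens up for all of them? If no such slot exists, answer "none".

Liang free within 07:30–16:00: 07:30–10:00, 11:00–15:05.
Carlos ∩ Liang: 09:10–09:15, 11:00–11:40, 13:20–13:30, 14:15–14:45.
Carlos ∩ Liang ∩ Farrukh: 11:00–11:35, 13:20–13:30, 14:15–14:20, 14:25–14:45.
Windows ≥ 20 min: 11:00–11:35, 14:25–14:45.
Earliest such window starts at 11:00.

11:00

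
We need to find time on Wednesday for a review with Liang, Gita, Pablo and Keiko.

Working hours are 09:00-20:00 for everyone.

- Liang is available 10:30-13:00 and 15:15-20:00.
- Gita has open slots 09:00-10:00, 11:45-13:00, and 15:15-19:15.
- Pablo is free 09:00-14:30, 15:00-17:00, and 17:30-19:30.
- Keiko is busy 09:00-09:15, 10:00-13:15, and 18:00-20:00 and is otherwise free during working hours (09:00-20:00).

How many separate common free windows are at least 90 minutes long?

Keiko free within 09:00–20:00: 09:15–10:00, 13:15–18:00.
Liang ∩ Gita: 11:45–13:00, 15:15–19:15.
Liang ∩ Gita ∩ Pablo: 11:45–13:00, 15:15–17:00, 17:30–19:15.
Liang ∩ Gita ∩ Pablo ∩ Keiko: 15:15–17:00, 17:30–18:00.
Windows ≥ 90 min: 15:15–17:00.
That's 1 window.

1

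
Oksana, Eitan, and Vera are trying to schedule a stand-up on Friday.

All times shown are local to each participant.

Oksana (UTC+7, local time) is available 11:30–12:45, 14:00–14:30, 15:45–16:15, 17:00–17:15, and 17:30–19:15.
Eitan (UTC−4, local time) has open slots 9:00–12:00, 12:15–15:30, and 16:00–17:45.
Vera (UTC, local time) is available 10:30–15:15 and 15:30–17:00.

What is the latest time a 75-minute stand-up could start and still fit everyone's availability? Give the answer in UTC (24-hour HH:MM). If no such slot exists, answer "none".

Oksana → UTC: 04:30–05:45, 07:00–07:30, 08:45–09:15, 10:00–10:15, 10:30–12:15.
Eitan → UTC: 13:00–16:00, 16:15–19:30, 20:00–21:45.
Vera → UTC: 10:30–15:15, 15:30–17:00.
Oksana ∩ Eitan: (none).
Oksana ∩ Eitan ∩ Vera: (none).
Windows ≥ 75 min: (none).

none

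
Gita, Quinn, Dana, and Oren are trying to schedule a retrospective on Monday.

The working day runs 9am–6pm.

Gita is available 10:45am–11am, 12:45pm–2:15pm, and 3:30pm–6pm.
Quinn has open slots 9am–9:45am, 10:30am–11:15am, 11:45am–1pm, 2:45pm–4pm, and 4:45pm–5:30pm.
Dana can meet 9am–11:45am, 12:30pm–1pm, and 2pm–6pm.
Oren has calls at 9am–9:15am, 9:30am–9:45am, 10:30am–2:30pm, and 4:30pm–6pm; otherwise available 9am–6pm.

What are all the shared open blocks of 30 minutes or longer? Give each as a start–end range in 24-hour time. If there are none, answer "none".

15:30–16:00

Oren free within 09:00–18:00: 09:15–09:30, 09:45–10:30, 14:30–16:30.
Gita ∩ Quinn: 10:45–11:00, 12:45–13:00, 15:30–16:00, 16:45–17:30.
Gita ∩ Quinn ∩ Dana: 10:45–11:00, 12:45–13:00, 15:30–16:00, 16:45–17:30.
Gita ∩ Quinn ∩ Dana ∩ Oren: 15:30–16:00.
Windows ≥ 30 min: 15:30–16:00.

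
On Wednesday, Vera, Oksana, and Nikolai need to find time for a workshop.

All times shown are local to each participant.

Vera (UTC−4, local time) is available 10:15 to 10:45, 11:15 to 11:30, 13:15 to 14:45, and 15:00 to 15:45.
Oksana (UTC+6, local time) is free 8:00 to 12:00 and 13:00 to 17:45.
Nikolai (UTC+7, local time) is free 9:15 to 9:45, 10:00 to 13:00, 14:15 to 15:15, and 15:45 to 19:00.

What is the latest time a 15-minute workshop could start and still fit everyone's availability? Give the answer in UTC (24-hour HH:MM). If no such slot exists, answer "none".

none

Vera → UTC: 14:15–14:45, 15:15–15:30, 17:15–18:45, 19:00–19:45.
Oksana → UTC: 02:00–06:00, 07:00–11:45.
Nikolai → UTC: 02:15–02:45, 03:00–06:00, 07:15–08:15, 08:45–12:00.
Vera ∩ Oksana: (none).
Vera ∩ Oksana ∩ Nikolai: (none).
Windows ≥ 15 min: (none).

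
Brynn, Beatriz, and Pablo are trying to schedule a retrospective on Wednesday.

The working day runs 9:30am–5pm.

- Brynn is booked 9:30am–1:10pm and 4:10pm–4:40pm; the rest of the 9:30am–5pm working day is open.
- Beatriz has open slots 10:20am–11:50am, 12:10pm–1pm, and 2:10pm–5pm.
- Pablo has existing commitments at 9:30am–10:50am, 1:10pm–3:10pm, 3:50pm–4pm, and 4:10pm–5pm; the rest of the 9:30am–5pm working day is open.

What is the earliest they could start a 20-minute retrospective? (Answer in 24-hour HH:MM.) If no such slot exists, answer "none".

Brynn free within 09:30–17:00: 13:10–16:10, 16:40–17:00.
Pablo free within 09:30–17:00: 10:50–13:10, 15:10–15:50, 16:00–16:10.
Brynn ∩ Beatriz: 14:10–16:10, 16:40–17:00.
Brynn ∩ Beatriz ∩ Pablo: 15:10–15:50, 16:00–16:10.
Windows ≥ 20 min: 15:10–15:50.
Earliest such window starts at 15:10.

15:10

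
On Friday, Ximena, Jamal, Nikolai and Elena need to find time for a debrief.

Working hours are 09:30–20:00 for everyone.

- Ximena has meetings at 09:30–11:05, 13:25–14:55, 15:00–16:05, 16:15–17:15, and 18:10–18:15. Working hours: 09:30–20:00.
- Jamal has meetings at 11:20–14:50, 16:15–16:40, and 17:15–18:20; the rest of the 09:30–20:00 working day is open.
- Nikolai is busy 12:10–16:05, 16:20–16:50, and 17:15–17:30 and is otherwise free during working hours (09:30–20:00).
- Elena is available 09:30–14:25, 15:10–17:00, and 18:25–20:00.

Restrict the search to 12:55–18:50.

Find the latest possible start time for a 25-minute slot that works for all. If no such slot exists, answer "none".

Ximena free within 09:30–20:00: 11:05–13:25, 14:55–15:00, 16:05–16:15, 17:15–18:10, 18:15–20:00.
Jamal free within 09:30–20:00: 09:30–11:20, 14:50–16:15, 16:40–17:15, 18:20–20:00.
Nikolai free within 09:30–20:00: 09:30–12:10, 16:05–16:20, 16:50–17:15, 17:30–20:00.
Ximena ∩ Jamal: 11:05–11:20, 14:55–15:00, 16:05–16:15, 18:20–20:00.
Ximena ∩ Jamal ∩ Nikolai: 11:05–11:20, 16:05–16:15, 18:20–20:00.
Ximena ∩ Jamal ∩ Nikolai ∩ Elena: 11:05–11:20, 16:05–16:15, 18:25–20:00.
Restricted to 12:55–18:50: 16:05–16:15, 18:25–18:50.
Windows ≥ 25 min: 18:25–18:50.
Latest start in the last window 18:25–18:50 is 18:50 − 25 min = 18:25.

18:25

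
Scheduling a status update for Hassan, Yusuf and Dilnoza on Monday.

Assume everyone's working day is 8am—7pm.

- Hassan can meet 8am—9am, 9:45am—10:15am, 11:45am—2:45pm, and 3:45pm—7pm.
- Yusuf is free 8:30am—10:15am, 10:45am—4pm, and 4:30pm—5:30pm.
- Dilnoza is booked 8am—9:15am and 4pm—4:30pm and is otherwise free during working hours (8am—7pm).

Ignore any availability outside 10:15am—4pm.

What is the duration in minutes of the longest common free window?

Dilnoza free within 08:00–19:00: 09:15–16:00, 16:30–19:00.
Hassan ∩ Yusuf: 08:30–09:00, 09:45–10:15, 11:45–14:45, 15:45–16:00, 16:30–17:30.
Hassan ∩ Yusuf ∩ Dilnoza: 09:45–10:15, 11:45–14:45, 15:45–16:00, 16:30–17:30.
Restricted to 10:15–16:00: 11:45–14:45, 15:45–16:00.
Common window lengths: 180, 15 min; longest is 180.

180 minutes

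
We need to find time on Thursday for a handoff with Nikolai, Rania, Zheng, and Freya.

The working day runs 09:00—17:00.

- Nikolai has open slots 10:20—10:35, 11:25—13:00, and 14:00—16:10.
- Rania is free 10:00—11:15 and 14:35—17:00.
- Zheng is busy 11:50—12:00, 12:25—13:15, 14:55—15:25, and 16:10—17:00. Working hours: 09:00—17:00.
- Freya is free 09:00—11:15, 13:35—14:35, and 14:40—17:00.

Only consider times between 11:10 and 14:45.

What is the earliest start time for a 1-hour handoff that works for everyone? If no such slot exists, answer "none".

none

Zheng free within 09:00–17:00: 09:00–11:50, 12:00–12:25, 13:15–14:55, 15:25–16:10.
Nikolai ∩ Rania: 10:20–10:35, 14:35–16:10.
Nikolai ∩ Rania ∩ Zheng: 10:20–10:35, 14:35–14:55, 15:25–16:10.
Nikolai ∩ Rania ∩ Zheng ∩ Freya: 10:20–10:35, 14:40–14:55, 15:25–16:10.
Restricted to 11:10–14:45: 14:40–14:45.
Windows ≥ 60 min: (none).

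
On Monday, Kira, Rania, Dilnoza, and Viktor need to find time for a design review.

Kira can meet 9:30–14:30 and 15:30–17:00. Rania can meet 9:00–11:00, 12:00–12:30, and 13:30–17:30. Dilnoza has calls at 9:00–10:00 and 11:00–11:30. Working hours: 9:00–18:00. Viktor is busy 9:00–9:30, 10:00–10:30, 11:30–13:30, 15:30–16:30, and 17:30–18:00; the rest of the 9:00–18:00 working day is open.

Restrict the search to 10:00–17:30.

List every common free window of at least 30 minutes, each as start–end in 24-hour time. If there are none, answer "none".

10:30–11:00, 13:30–14:30, 16:30–17:00

Dilnoza free within 09:00–18:00: 10:00–11:00, 11:30–18:00.
Viktor free within 09:00–18:00: 09:30–10:00, 10:30–11:30, 13:30–15:30, 16:30–17:30.
Kira ∩ Rania: 09:30–11:00, 12:00–12:30, 13:30–14:30, 15:30–17:00.
Kira ∩ Rania ∩ Dilnoza: 10:00–11:00, 12:00–12:30, 13:30–14:30, 15:30–17:00.
Kira ∩ Rania ∩ Dilnoza ∩ Viktor: 10:30–11:00, 13:30–14:30, 16:30–17:00.
Restricted to 10:00–17:30: 10:30–11:00, 13:30–14:30, 16:30–17:00.
Windows ≥ 30 min: 10:30–11:00, 13:30–14:30, 16:30–17:00.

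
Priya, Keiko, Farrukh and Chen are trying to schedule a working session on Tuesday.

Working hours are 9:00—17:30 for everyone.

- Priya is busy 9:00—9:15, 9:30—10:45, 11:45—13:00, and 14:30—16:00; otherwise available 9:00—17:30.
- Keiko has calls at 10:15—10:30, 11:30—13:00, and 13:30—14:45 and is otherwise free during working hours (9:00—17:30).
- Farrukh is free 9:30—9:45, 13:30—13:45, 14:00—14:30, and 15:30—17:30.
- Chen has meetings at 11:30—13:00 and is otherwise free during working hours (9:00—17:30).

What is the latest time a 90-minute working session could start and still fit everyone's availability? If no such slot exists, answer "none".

Priya free within 09:00–17:30: 09:15–09:30, 10:45–11:45, 13:00–14:30, 16:00–17:30.
Keiko free within 09:00–17:30: 09:00–10:15, 10:30–11:30, 13:00–13:30, 14:45–17:30.
Chen free within 09:00–17:30: 09:00–11:30, 13:00–17:30.
Priya ∩ Keiko: 09:15–09:30, 10:45–11:30, 13:00–13:30, 16:00–17:30.
Priya ∩ Keiko ∩ Farrukh: 16:00–17:30.
Priya ∩ Keiko ∩ Farrukh ∩ Chen: 16:00–17:30.
Windows ≥ 90 min: 16:00–17:30.
Latest start in the last window 16:00–17:30 is 17:30 − 90 min = 16:00.

16:00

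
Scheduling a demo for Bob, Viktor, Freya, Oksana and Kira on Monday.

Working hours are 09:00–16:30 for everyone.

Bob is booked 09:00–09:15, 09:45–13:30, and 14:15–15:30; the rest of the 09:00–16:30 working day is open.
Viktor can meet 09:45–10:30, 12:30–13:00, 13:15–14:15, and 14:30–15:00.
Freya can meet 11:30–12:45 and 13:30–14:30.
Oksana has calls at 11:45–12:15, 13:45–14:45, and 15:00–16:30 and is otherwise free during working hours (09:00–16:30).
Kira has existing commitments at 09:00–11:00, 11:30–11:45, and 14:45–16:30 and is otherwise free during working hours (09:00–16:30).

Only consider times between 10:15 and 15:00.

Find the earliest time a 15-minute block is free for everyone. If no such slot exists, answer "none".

Bob free within 09:00–16:30: 09:15–09:45, 13:30–14:15, 15:30–16:30.
Oksana free within 09:00–16:30: 09:00–11:45, 12:15–13:45, 14:45–15:00.
Kira free within 09:00–16:30: 11:00–11:30, 11:45–14:45.
Bob ∩ Viktor: 13:30–14:15.
Bob ∩ Viktor ∩ Freya: 13:30–14:15.
Bob ∩ Viktor ∩ Freya ∩ Oksana: 13:30–13:45.
Bob ∩ Viktor ∩ Freya ∩ Oksana ∩ Kira: 13:30–13:45.
Restricted to 10:15–15:00: 13:30–13:45.
Windows ≥ 15 min: 13:30–13:45.
Earliest such window starts at 13:30.

13:30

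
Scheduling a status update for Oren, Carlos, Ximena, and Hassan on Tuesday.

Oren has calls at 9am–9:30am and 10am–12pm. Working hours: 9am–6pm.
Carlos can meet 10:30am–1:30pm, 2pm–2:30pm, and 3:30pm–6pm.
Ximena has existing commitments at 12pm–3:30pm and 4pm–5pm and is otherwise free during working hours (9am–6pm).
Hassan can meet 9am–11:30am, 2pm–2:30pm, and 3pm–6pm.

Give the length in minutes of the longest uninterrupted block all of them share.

Oren free within 09:00–18:00: 09:30–10:00, 12:00–18:00.
Ximena free within 09:00–18:00: 09:00–12:00, 15:30–16:00, 17:00–18:00.
Oren ∩ Carlos: 12:00–13:30, 14:00–14:30, 15:30–18:00.
Oren ∩ Carlos ∩ Ximena: 15:30–16:00, 17:00–18:00.
Oren ∩ Carlos ∩ Ximena ∩ Hassan: 15:30–16:00, 17:00–18:00.
Common window lengths: 30, 60 min; longest is 60.

60 minutes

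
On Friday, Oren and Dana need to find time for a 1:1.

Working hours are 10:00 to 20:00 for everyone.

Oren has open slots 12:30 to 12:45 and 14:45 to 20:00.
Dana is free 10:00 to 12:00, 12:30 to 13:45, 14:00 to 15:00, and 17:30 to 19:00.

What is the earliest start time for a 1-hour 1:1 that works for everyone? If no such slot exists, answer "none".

Oren ∩ Dana: 12:30–12:45, 14:45–15:00, 17:30–19:00.
Windows ≥ 60 min: 17:30–19:00.
Earliest such window starts at 17:30.

17:30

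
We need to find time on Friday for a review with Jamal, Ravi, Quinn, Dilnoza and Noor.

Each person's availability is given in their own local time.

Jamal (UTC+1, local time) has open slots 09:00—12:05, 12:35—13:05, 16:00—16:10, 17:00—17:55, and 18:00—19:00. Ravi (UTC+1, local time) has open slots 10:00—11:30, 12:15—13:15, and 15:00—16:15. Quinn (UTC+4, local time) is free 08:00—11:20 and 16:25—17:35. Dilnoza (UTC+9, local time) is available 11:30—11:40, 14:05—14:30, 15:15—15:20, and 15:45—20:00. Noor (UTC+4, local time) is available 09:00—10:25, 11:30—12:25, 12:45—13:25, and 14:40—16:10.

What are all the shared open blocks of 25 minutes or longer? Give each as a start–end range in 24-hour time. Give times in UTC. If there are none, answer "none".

Jamal → UTC: 08:00–11:05, 11:35–12:05, 15:00–15:10, 16:00–16:55, 17:00–18:00.
Ravi → UTC: 09:00–10:30, 11:15–12:15, 14:00–15:15.
Quinn → UTC: 04:00–07:20, 12:25–13:35.
Dilnoza → UTC: 02:30–02:40, 05:05–05:30, 06:15–06:20, 06:45–11:00.
Noor → UTC: 05:00–06:25, 07:30–08:25, 08:45–09:25, 10:40–12:10.
Jamal ∩ Ravi: 09:00–10:30, 11:35–12:05, 15:00–15:10.
Jamal ∩ Ravi ∩ Quinn: (none).
Jamal ∩ Ravi ∩ Quinn ∩ Dilnoza: (none).
Jamal ∩ Ravi ∩ Quinn ∩ Dilnoza ∩ Noor: (none).
Windows ≥ 25 min: (none).

none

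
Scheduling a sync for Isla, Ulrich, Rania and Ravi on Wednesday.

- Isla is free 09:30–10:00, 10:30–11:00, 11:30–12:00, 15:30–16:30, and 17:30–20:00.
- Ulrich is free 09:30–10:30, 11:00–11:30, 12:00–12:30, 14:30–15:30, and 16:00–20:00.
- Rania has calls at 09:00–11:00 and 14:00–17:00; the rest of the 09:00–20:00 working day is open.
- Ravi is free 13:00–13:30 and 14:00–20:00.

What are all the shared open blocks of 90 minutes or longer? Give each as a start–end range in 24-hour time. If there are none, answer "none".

17:30–20:00

Rania free within 09:00–20:00: 11:00–14:00, 17:00–20:00.
Isla ∩ Ulrich: 09:30–10:00, 16:00–16:30, 17:30–20:00.
Isla ∩ Ulrich ∩ Rania: 17:30–20:00.
Isla ∩ Ulrich ∩ Rania ∩ Ravi: 17:30–20:00.
Windows ≥ 90 min: 17:30–20:00.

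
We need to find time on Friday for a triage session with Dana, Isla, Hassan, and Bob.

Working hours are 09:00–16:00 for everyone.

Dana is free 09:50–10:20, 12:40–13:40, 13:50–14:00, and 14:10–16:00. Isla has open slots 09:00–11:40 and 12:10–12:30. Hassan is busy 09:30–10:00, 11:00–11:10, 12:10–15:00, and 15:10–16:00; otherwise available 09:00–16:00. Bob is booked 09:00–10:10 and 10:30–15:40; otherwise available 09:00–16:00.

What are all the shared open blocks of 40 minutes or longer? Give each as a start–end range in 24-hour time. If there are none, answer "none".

none

Hassan free within 09:00–16:00: 09:00–09:30, 10:00–11:00, 11:10–12:10, 15:00–15:10.
Bob free within 09:00–16:00: 10:10–10:30, 15:40–16:00.
Dana ∩ Isla: 09:50–10:20.
Dana ∩ Isla ∩ Hassan: 10:00–10:20.
Dana ∩ Isla ∩ Hassan ∩ Bob: 10:10–10:20.
Windows ≥ 40 min: (none).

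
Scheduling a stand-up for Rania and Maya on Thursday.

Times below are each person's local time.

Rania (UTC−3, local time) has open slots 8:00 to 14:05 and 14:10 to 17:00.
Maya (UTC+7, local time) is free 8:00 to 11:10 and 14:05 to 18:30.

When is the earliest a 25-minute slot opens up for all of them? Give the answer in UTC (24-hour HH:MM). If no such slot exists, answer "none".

Rania → UTC: 11:00–17:05, 17:10–20:00.
Maya → UTC: 01:00–04:10, 07:05–11:30.
Rania ∩ Maya: 11:00–11:30.
Windows ≥ 25 min: 11:00–11:30.
Earliest such window starts at 11:00.

11:00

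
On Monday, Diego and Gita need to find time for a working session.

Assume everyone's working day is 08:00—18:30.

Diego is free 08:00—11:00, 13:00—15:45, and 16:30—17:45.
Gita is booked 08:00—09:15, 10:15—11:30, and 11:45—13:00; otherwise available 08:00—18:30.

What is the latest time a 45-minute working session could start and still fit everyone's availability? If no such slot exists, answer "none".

Gita free within 08:00–18:30: 09:15–10:15, 11:30–11:45, 13:00–18:30.
Diego ∩ Gita: 09:15–10:15, 13:00–15:45, 16:30–17:45.
Windows ≥ 45 min: 09:15–10:15, 13:00–15:45, 16:30–17:45.
Latest start in the last window 16:30–17:45 is 17:45 − 45 min = 17:00.

17:00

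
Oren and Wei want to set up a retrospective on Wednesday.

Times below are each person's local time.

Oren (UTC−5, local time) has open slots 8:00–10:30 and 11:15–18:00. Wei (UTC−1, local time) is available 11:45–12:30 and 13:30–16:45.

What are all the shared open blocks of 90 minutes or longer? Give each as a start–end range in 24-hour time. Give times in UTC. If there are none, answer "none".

Oren → UTC: 13:00–15:30, 16:15–23:00.
Wei → UTC: 12:45–13:30, 14:30–17:45.
Oren ∩ Wei: 13:00–13:30, 14:30–15:30, 16:15–17:45.
Windows ≥ 90 min: 16:15–17:45.

16:15–17:45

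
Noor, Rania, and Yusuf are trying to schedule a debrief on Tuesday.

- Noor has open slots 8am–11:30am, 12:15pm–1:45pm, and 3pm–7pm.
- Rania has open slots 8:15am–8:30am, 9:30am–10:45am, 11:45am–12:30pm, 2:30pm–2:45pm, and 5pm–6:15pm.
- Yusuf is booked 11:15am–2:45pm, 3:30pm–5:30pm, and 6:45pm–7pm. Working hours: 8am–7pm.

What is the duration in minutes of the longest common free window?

Yusuf free within 08:00–19:00: 08:00–11:15, 14:45–15:30, 17:30–18:45.
Noor ∩ Rania: 08:15–08:30, 09:30–10:45, 12:15–12:30, 17:00–18:15.
Noor ∩ Rania ∩ Yusuf: 08:15–08:30, 09:30–10:45, 17:30–18:15.
Common window lengths: 15, 75, 45 min; longest is 75.

75 minutes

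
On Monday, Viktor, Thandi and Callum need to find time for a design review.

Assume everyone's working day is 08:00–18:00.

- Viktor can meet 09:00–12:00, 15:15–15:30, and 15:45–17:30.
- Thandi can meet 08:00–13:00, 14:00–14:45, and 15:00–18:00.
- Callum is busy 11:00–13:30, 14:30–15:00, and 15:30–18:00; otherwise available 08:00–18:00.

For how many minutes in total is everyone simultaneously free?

135 minutes

Callum free within 08:00–18:00: 08:00–11:00, 13:30–14:30, 15:00–15:30.
Viktor ∩ Thandi: 09:00–12:00, 15:15–15:30, 15:45–17:30.
Viktor ∩ Thandi ∩ Callum: 09:00–11:00, 15:15–15:30.
Total common minutes: 120 + 15 = 135.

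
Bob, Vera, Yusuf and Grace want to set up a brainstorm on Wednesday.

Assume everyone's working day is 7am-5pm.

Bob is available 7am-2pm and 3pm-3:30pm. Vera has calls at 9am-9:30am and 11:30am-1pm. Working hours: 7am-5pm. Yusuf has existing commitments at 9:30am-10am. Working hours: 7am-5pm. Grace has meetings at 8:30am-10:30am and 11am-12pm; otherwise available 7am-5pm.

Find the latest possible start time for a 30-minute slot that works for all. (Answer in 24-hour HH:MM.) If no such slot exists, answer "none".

15:00

Vera free within 07:00–17:00: 07:00–09:00, 09:30–11:30, 13:00–17:00.
Yusuf free within 07:00–17:00: 07:00–09:30, 10:00–17:00.
Grace free within 07:00–17:00: 07:00–08:30, 10:30–11:00, 12:00–17:00.
Bob ∩ Vera: 07:00–09:00, 09:30–11:30, 13:00–14:00, 15:00–15:30.
Bob ∩ Vera ∩ Yusuf: 07:00–09:00, 10:00–11:30, 13:00–14:00, 15:00–15:30.
Bob ∩ Vera ∩ Yusuf ∩ Grace: 07:00–08:30, 10:30–11:00, 13:00–14:00, 15:00–15:30.
Windows ≥ 30 min: 07:00–08:30, 10:30–11:00, 13:00–14:00, 15:00–15:30.
Latest start in the last window 15:00–15:30 is 15:30 − 30 min = 15:00.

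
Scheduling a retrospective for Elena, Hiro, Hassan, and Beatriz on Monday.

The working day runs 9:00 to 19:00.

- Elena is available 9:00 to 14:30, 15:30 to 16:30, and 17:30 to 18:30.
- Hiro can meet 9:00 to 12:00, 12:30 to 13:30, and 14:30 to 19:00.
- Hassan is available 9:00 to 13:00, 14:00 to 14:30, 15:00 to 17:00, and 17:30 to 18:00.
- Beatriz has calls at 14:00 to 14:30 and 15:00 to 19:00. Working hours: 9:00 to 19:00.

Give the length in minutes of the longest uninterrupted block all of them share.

180 minutes

Beatriz free within 09:00–19:00: 09:00–14:00, 14:30–15:00.
Elena ∩ Hiro: 09:00–12:00, 12:30–13:30, 15:30–16:30, 17:30–18:30.
Elena ∩ Hiro ∩ Hassan: 09:00–12:00, 12:30–13:00, 15:30–16:30, 17:30–18:00.
Elena ∩ Hiro ∩ Hassan ∩ Beatriz: 09:00–12:00, 12:30–13:00.
Common window lengths: 180, 30 min; longest is 180.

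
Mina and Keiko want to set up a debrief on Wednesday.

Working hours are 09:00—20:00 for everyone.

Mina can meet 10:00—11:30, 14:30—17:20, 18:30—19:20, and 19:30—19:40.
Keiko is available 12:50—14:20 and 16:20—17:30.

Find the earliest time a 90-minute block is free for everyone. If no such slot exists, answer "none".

none

Mina ∩ Keiko: 16:20–17:20.
Windows ≥ 90 min: (none).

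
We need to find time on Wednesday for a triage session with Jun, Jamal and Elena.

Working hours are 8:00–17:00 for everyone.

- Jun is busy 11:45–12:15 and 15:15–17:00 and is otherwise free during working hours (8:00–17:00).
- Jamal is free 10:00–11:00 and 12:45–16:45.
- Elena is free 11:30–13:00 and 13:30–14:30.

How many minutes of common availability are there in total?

Jun free within 08:00–17:00: 08:00–11:45, 12:15–15:15.
Jun ∩ Jamal: 10:00–11:00, 12:45–15:15.
Jun ∩ Jamal ∩ Elena: 12:45–13:00, 13:30–14:30.
Total common minutes: 15 + 60 = 75.

75 minutes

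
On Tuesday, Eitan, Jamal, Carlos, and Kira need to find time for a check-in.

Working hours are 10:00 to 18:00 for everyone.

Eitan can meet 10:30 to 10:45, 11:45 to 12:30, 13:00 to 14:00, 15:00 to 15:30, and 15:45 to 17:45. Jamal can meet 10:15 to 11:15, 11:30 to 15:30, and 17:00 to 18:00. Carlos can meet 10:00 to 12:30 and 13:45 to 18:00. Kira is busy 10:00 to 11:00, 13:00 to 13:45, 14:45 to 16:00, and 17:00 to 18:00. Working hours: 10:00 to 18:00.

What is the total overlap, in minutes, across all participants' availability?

60 minutes

Kira free within 10:00–18:00: 11:00–13:00, 13:45–14:45, 16:00–17:00.
Eitan ∩ Jamal: 10:30–10:45, 11:45–12:30, 13:00–14:00, 15:00–15:30, 17:00–17:45.
Eitan ∩ Jamal ∩ Carlos: 10:30–10:45, 11:45–12:30, 13:45–14:00, 15:00–15:30, 17:00–17:45.
Eitan ∩ Jamal ∩ Carlos ∩ Kira: 11:45–12:30, 13:45–14:00.
Total common minutes: 45 + 15 = 60.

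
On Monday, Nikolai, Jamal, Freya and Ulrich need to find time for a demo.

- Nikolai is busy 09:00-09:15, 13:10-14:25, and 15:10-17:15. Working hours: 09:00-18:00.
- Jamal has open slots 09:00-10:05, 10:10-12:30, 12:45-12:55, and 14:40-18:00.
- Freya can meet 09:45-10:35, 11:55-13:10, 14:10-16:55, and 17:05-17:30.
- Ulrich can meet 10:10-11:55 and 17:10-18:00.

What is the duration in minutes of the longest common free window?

Nikolai free within 09:00–18:00: 09:15–13:10, 14:25–15:10, 17:15–18:00.
Nikolai ∩ Jamal: 09:15–10:05, 10:10–12:30, 12:45–12:55, 14:40–15:10, 17:15–18:00.
Nikolai ∩ Jamal ∩ Freya: 09:45–10:05, 10:10–10:35, 11:55–12:30, 12:45–12:55, 14:40–15:10, 17:15–17:30.
Nikolai ∩ Jamal ∩ Freya ∩ Ulrich: 10:10–10:35, 17:15–17:30.
Common window lengths: 25, 15 min; longest is 25.

25 minutes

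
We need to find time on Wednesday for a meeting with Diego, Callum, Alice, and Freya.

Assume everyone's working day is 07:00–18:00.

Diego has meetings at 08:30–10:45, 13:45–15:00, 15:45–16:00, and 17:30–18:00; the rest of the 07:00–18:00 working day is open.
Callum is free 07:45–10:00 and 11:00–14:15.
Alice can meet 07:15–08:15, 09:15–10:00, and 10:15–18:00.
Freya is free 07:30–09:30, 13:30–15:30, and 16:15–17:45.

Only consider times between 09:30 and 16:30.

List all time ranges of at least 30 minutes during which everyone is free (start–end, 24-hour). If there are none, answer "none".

Diego free within 07:00–18:00: 07:00–08:30, 10:45–13:45, 15:00–15:45, 16:00–17:30.
Diego ∩ Callum: 07:45–08:30, 11:00–13:45.
Diego ∩ Callum ∩ Alice: 07:45–08:15, 11:00–13:45.
Diego ∩ Callum ∩ Alice ∩ Freya: 07:45–08:15, 13:30–13:45.
Restricted to 09:30–16:30: 13:30–13:45.
Windows ≥ 30 min: (none).

none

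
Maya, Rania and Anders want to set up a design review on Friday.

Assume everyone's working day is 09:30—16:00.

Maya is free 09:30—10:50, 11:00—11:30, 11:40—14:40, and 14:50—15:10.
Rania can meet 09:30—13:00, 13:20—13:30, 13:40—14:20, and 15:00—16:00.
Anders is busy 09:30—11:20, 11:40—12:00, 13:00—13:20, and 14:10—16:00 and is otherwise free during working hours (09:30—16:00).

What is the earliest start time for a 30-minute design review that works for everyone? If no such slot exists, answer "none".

Anders free within 09:30–16:00: 11:20–11:40, 12:00–13:00, 13:20–14:10.
Maya ∩ Rania: 09:30–10:50, 11:00–11:30, 11:40–13:00, 13:20–13:30, 13:40–14:20, 15:00–15:10.
Maya ∩ Rania ∩ Anders: 11:20–11:30, 12:00–13:00, 13:20–13:30, 13:40–14:10.
Windows ≥ 30 min: 12:00–13:00, 13:40–14:10.
Earliest such window starts at 12:00.

12:00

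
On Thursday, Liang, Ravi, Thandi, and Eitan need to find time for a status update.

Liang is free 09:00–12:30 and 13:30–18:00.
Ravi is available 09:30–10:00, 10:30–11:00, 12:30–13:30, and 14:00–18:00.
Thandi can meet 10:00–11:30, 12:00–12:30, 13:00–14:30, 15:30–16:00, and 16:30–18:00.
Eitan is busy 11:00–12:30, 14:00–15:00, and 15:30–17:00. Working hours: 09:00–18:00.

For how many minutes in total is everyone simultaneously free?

Eitan free within 09:00–18:00: 09:00–11:00, 12:30–14:00, 15:00–15:30, 17:00–18:00.
Liang ∩ Ravi: 09:30–10:00, 10:30–11:00, 14:00–18:00.
Liang ∩ Ravi ∩ Thandi: 10:30–11:00, 14:00–14:30, 15:30–16:00, 16:30–18:00.
Liang ∩ Ravi ∩ Thandi ∩ Eitan: 10:30–11:00, 17:00–18:00.
Total common minutes: 30 + 60 = 90.

90 minutes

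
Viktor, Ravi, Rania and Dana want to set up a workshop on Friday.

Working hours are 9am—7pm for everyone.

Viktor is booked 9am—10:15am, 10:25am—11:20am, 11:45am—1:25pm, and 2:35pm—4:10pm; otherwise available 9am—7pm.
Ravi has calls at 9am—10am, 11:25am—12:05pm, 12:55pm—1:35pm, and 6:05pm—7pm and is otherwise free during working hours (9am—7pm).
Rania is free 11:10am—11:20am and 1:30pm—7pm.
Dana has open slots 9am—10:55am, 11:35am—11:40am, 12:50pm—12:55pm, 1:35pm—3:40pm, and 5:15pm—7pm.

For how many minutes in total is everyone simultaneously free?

110 minutes

Viktor free within 09:00–19:00: 10:15–10:25, 11:20–11:45, 13:25–14:35, 16:10–19:00.
Ravi free within 09:00–19:00: 10:00–11:25, 12:05–12:55, 13:35–18:05.
Viktor ∩ Ravi: 10:15–10:25, 11:20–11:25, 13:35–14:35, 16:10–18:05.
Viktor ∩ Ravi ∩ Rania: 13:35–14:35, 16:10–18:05.
Viktor ∩ Ravi ∩ Rania ∩ Dana: 13:35–14:35, 17:15–18:05.
Total common minutes: 60 + 50 = 110.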